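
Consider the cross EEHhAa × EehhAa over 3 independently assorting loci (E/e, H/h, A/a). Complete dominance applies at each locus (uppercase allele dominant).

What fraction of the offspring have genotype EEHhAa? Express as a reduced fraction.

EEHhAa gametes: EHA×2, EHa×2, EhA×2, Eha×2
EehhAa gametes: EhA×2, Eha×2, ehA×2, eha×2
EEHhAa×EehhAa grid (8·8=64): EEHhAA=4 EEHhAa=8 EEHhaa=4 EEhhAA=4 EEhhAa=8 EEhhaa=4 EeHhAA=4 EeHhAa=8 EeHhaa=4 EehhAA=4 EehhAa=8 Eehhaa=4
EEHhAa hits 8/64; gcd=8; 8÷8/64÷8 = 1/8

P(EEHhAa) = 1/8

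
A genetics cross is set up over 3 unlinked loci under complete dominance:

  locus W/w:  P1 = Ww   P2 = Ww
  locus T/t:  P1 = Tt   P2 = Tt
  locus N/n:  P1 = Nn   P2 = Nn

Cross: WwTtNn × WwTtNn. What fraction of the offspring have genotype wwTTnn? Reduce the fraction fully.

P(wwTTnn) = 1/64

WwTtNn gametes: WTN×1, WTn×1, WtN×1, Wtn×1, wTN×1, wTn×1, wtN×1, wtn×1
WwTtNn gametes: WTN×1, WTn×1, WtN×1, Wtn×1, wTN×1, wTn×1, wtN×1, wtn×1
WwTtNn×WwTtNn grid (8·8=64): WWTTNN=1 WWTTNn=2 WWTTnn=1 WWTtNN=2 WWTtNn=4 WWTtnn=2 WWttNN=1 WWttNn=2 WWttnn=1 WwTTNN=2 WwTTNn=4 WwTTnn=2 WwTtNN=4 WwTtNn=8 WwTtnn=4 WwttNN=2 WwttNn=4 Wwttnn=2 wwTTNN=1 wwTTNn=2 wwTTnn=1 wwTtNN=2 wwTtNn=4 wwTtnn=2 wwttNN=1 wwttNn=2 wwttnn=1
wwTTnn hits 1/64; gcd=1; 1÷1/64÷1 = 1/64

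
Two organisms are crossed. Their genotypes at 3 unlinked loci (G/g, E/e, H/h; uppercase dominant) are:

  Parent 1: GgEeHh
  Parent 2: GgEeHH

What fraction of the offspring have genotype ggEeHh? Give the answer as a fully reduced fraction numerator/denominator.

GgEeHh gametes: GEH×1, GEh×1, GeH×1, Geh×1, gEH×1, gEh×1, geH×1, geh×1
GgEeHH gametes: GEH×2, GeH×2, gEH×2, geH×2
GgEeHh×GgEeHH grid (8·8=64): GGEEHH=2 GGEEHh=2 GGEeHH=4 GGEeHh=4 GGeeHH=2 GGeeHh=2 GgEEHH=4 GgEEHh=4 GgEeHH=8 GgEeHh=8 GgeeHH=4 GgeeHh=4 ggEEHH=2 ggEEHh=2 ggEeHH=4 ggEeHh=4 ggeeHH=2 ggeeHh=2
ggEeHh hits 4/64; gcd=4; 4÷4/64÷4 = 1/16

P(ggEeHh) = 1/16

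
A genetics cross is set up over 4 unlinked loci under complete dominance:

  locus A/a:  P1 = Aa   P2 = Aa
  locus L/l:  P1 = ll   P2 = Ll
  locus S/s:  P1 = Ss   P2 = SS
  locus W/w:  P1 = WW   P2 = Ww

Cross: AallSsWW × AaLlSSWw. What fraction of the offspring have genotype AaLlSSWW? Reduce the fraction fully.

AallSsWW gametes: AlSW×4, AlsW×4, alSW×4, alsW×4
AaLlSSWw gametes: ALSW×2, ALSw×2, AlSW×2, AlSw×2, aLSW×2, aLSw×2, alSW×2, alSw×2
AallSsWW×AaLlSSWw grid (16·16=256): AALlSSWW=8 AALlSSWw=8 AALlSsWW=8 AALlSsWw=8 AAllSSWW=8 AAllSSWw=8 AAllSsWW=8 AAllSsWw=8 AaLlSSWW=16 AaLlSSWw=16 AaLlSsWW=16 AaLlSsWw=16 AallSSWW=16 AallSSWw=16 AallSsWW=16 AallSsWw=16 aaLlSSWW=8 aaLlSSWw=8 aaLlSsWW=8 aaLlSsWw=8 aallSSWW=8 aallSSWw=8 aallSsWW=8 aallSsWw=8
AaLlSSWW hits 16/256; gcd=16; 16÷16/256÷16 = 1/16

P(AaLlSSWW) = 1/16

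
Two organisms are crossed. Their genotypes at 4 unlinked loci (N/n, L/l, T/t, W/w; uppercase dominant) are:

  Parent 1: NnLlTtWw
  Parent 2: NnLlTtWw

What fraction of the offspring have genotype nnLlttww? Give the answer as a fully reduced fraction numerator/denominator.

NnLlTtWw gametes: NLTW×1, NLTw×1, NLtW×1, NLtw×1, NlTW×1, NlTw×1, NltW×1, Nltw×1, nLTW×1, nLTw×1, nLtW×1, nLtw×1, nlTW×1, nlTw×1, nltW×1, nltw×1
NnLlTtWw gametes: NLTW×1, NLTw×1, NLtW×1, NLtw×1, NlTW×1, NlTw×1, NltW×1, Nltw×1, nLTW×1, nLTw×1, nLtW×1, nLtw×1, nlTW×1, nlTw×1, nltW×1, nltw×1
NnLlTtWw×NnLlTtWw grid (16·16=256): NNLLTTWW=1 NNLLTTWw=2 NNLLTTww=1 NNLLTtWW=2 NNLLTtWw=4 NNLLTtww=2 NNLLttWW=1 NNLLttWw=2 NNLLttww=1 NNLlTTWW=2 NNLlTTWw=4 NNLlTTww=2 NNLlTtWW=4 NNLlTtWw=8 NNLlTtww=4 NNLlttWW=2 NNLlttWw=4 NNLlttww=2 NNllTTWW=1 NNllTTWw=2 NNllTTww=1 NNllTtWW=2 NNllTtWw=4 NNllTtww=2 NNllttWW=1 NNllttWw=2 NNllttww=1 NnLLTTWW=2 NnLLTTWw=4 NnLLTTww=2 NnLLTtWW=4 NnLLTtWw=8 NnLLTtww=4 NnLLttWW=2 NnLLttWw=4 NnLLttww=2 NnLlTTWW=4 NnLlTTWw=8 NnLlTTww=4 NnLlTtWW=8 NnLlTtWw=16 NnLlTtww=8 NnLlttWW=4 NnLlttWw=8 NnLlttww=4 NnllTTWW=2 NnllTTWw=4 NnllTTww=2 NnllTtWW=4 NnllTtWw=8 NnllTtww=4 NnllttWW=2 NnllttWw=4 Nnllttww=2 nnLLTTWW=1 nnLLTTWw=2 nnLLTTww=1 nnLLTtWW=2 nnLLTtWw=4 nnLLTtww=2 nnLLttWW=1 nnLLttWw=2 nnLLttww=1 nnLlTTWW=2 nnLlTTWw=4 nnLlTTww=2 nnLlTtWW=4 nnLlTtWw=8 nnLlTtww=4 nnLlttWW=2 nnLlttWw=4 nnLlttww=2 nnllTTWW=1 nnllTTWw=2 nnllTTww=1 nnllTtWW=2 nnllTtWw=4 nnllTtww=2 nnllttWW=1 nnllttWw=2 nnllttww=1
nnLlttww hits 2/256; gcd=2; 2÷2/256÷2 = 1/128

P(nnLlttww) = 1/128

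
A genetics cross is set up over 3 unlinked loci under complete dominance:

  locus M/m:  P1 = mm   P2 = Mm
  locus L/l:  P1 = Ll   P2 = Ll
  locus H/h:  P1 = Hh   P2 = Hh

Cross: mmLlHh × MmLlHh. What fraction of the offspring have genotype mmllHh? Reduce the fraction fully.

mmLlHh gametes: mLH×2, mLh×2, mlH×2, mlh×2
MmLlHh gametes: MLH×1, MLh×1, MlH×1, Mlh×1, mLH×1, mLh×1, mlH×1, mlh×1
mmLlHh×MmLlHh grid (8·8=64): MmLLHH=2 MmLLHh=4 MmLLhh=2 MmLlHH=4 MmLlHh=8 MmLlhh=4 MmllHH=2 MmllHh=4 Mmllhh=2 mmLLHH=2 mmLLHh=4 mmLLhh=2 mmLlHH=4 mmLlHh=8 mmLlhh=4 mmllHH=2 mmllHh=4 mmllhh=2
mmllHh hits 4/64; gcd=4; 4÷4/64÷4 = 1/16

P(mmllHh) = 1/16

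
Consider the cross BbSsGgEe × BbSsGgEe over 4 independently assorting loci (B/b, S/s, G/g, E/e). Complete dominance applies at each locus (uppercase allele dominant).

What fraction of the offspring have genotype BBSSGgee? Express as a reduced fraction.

BbSsGgEe gametes: BSGE×1, BSGe×1, BSgE×1, BSge×1, BsGE×1, BsGe×1, BsgE×1, Bsge×1, bSGE×1, bSGe×1, bSgE×1, bSge×1, bsGE×1, bsGe×1, bsgE×1, bsge×1
BbSsGgEe gametes: BSGE×1, BSGe×1, BSgE×1, BSge×1, BsGE×1, BsGe×1, BsgE×1, Bsge×1, bSGE×1, bSGe×1, bSgE×1, bSge×1, bsGE×1, bsGe×1, bsgE×1, bsge×1
BbSsGgEe×BbSsGgEe grid (16·16=256): BBSSGGEE=1 BBSSGGEe=2 BBSSGGee=1 BBSSGgEE=2 BBSSGgEe=4 BBSSGgee=2 BBSSggEE=1 BBSSggEe=2 BBSSggee=1 BBSsGGEE=2 BBSsGGEe=4 BBSsGGee=2 BBSsGgEE=4 BBSsGgEe=8 BBSsGgee=4 BBSsggEE=2 BBSsggEe=4 BBSsggee=2 BBssGGEE=1 BBssGGEe=2 BBssGGee=1 BBssGgEE=2 BBssGgEe=4 BBssGgee=2 BBssggEE=1 BBssggEe=2 BBssggee=1 BbSSGGEE=2 BbSSGGEe=4 BbSSGGee=2 BbSSGgEE=4 BbSSGgEe=8 BbSSGgee=4 BbSSggEE=2 BbSSggEe=4 BbSSggee=2 BbSsGGEE=4 BbSsGGEe=8 BbSsGGee=4 BbSsGgEE=8 BbSsGgEe=16 BbSsGgee=8 BbSsggEE=4 BbSsggEe=8 BbSsggee=4 BbssGGEE=2 BbssGGEe=4 BbssGGee=2 BbssGgEE=4 BbssGgEe=8 BbssGgee=4 BbssggEE=2 BbssggEe=4 Bbssggee=2 bbSSGGEE=1 bbSSGGEe=2 bbSSGGee=1 bbSSGgEE=2 bbSSGgEe=4 bbSSGgee=2 bbSSggEE=1 bbSSggEe=2 bbSSggee=1 bbSsGGEE=2 bbSsGGEe=4 bbSsGGee=2 bbSsGgEE=4 bbSsGgEe=8 bbSsGgee=4 bbSsggEE=2 bbSsggEe=4 bbSsggee=2 bbssGGEE=1 bbssGGEe=2 bbssGGee=1 bbssGgEE=2 bbssGgEe=4 bbssGgee=2 bbssggEE=1 bbssggEe=2 bbssggee=1
BBSSGgee hits 2/256; gcd=2; 2÷2/256÷2 = 1/128

P(BBSSGgee) = 1/128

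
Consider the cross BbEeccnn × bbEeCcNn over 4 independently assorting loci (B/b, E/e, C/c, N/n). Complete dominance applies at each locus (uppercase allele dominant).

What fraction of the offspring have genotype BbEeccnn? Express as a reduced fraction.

BbEeccnn gametes: BEcn×4, Becn×4, bEcn×4, becn×4
bbEeCcNn gametes: bECN×2, bECn×2, bEcN×2, bEcn×2, beCN×2, beCn×2, becN×2, becn×2
BbEeccnn×bbEeCcNn grid (16·16=256): BbEECcNn=8 BbEECcnn=8 BbEEccNn=8 BbEEccnn=8 BbEeCcNn=16 BbEeCcnn=16 BbEeccNn=16 BbEeccnn=16 BbeeCcNn=8 BbeeCcnn=8 BbeeccNn=8 Bbeeccnn=8 bbEECcNn=8 bbEECcnn=8 bbEEccNn=8 bbEEccnn=8 bbEeCcNn=16 bbEeCcnn=16 bbEeccNn=16 bbEeccnn=16 bbeeCcNn=8 bbeeCcnn=8 bbeeccNn=8 bbeeccnn=8
BbEeccnn hits 16/256; gcd=16; 16÷16/256÷16 = 1/16

P(BbEeccnn) = 1/16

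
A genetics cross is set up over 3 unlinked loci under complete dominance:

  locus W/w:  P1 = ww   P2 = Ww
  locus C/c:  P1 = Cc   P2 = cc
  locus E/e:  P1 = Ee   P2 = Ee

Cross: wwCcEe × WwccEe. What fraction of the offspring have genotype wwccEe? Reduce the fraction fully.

wwCcEe gametes: wCE×2, wCe×2, wcE×2, wce×2
WwccEe gametes: WcE×2, Wce×2, wcE×2, wce×2
wwCcEe×WwccEe grid (8·8=64): WwCcEE=4 WwCcEe=8 WwCcee=4 WwccEE=4 WwccEe=8 Wwccee=4 wwCcEE=4 wwCcEe=8 wwCcee=4 wwccEE=4 wwccEe=8 wwccee=4
wwccEe hits 8/64; gcd=8; 8÷8/64÷8 = 1/8

P(wwccEe) = 1/8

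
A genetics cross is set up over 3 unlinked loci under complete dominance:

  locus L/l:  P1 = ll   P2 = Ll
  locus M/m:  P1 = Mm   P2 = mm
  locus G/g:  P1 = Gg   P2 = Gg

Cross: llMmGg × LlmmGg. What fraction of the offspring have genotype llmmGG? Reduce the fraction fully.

llMmGg gametes: lMG×2, lMg×2, lmG×2, lmg×2
LlmmGg gametes: LmG×2, Lmg×2, lmG×2, lmg×2
llMmGg×LlmmGg grid (8·8=64): LlMmGG=4 LlMmGg=8 LlMmgg=4 LlmmGG=4 LlmmGg=8 Llmmgg=4 llMmGG=4 llMmGg=8 llMmgg=4 llmmGG=4 llmmGg=8 llmmgg=4
llmmGG hits 4/64; gcd=4; 4÷4/64÷4 = 1/16

P(llmmGG) = 1/16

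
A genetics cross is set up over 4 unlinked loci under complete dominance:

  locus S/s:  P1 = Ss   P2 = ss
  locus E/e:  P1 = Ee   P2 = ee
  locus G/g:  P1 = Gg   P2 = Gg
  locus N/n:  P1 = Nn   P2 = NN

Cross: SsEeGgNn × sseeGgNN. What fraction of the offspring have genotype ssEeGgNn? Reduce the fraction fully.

SsEeGgNn gametes: SEGN×1, SEGn×1, SEgN×1, SEgn×1, SeGN×1, SeGn×1, SegN×1, Segn×1, sEGN×1, sEGn×1, sEgN×1, sEgn×1, seGN×1, seGn×1, segN×1, segn×1
sseeGgNN gametes: seGN×8, segN×8
SsEeGgNn×sseeGgNN grid (16·16=256): SsEeGGNN=8 SsEeGGNn=8 SsEeGgNN=16 SsEeGgNn=16 SsEeggNN=8 SsEeggNn=8 SseeGGNN=8 SseeGGNn=8 SseeGgNN=16 SseeGgNn=16 SseeggNN=8 SseeggNn=8 ssEeGGNN=8 ssEeGGNn=8 ssEeGgNN=16 ssEeGgNn=16 ssEeggNN=8 ssEeggNn=8 sseeGGNN=8 sseeGGNn=8 sseeGgNN=16 sseeGgNn=16 sseeggNN=8 sseeggNn=8
ssEeGgNn hits 16/256; gcd=16; 16÷16/256÷16 = 1/16

P(ssEeGgNn) = 1/16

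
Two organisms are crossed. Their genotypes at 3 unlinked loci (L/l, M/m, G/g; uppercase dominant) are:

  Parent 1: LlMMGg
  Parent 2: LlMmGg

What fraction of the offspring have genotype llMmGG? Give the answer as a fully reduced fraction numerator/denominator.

LlMMGg gametes: LMG×2, LMg×2, lMG×2, lMg×2
LlMmGg gametes: LMG×1, LMg×1, LmG×1, Lmg×1, lMG×1, lMg×1, lmG×1, lmg×1
LlMMGg×LlMmGg grid (8·8=64): LLMMGG=2 LLMMGg=4 LLMMgg=2 LLMmGG=2 LLMmGg=4 LLMmgg=2 LlMMGG=4 LlMMGg=8 LlMMgg=4 LlMmGG=4 LlMmGg=8 LlMmgg=4 llMMGG=2 llMMGg=4 llMMgg=2 llMmGG=2 llMmGg=4 llMmgg=2
llMmGG hits 2/64; gcd=2; 2÷2/64÷2 = 1/32

P(llMmGG) = 1/32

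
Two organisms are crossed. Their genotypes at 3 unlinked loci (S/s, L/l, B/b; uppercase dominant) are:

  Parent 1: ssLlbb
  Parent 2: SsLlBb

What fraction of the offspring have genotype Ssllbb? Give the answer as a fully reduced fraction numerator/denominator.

P(Ssllbb) = 1/16

ssLlbb gametes: sLb×4, slb×4
SsLlBb gametes: SLB×1, SLb×1, SlB×1, Slb×1, sLB×1, sLb×1, slB×1, slb×1
ssLlbb×SsLlBb grid (8·8=64): SsLLBb=4 SsLLbb=4 SsLlBb=8 SsLlbb=8 SsllBb=4 Ssllbb=4 ssLLBb=4 ssLLbb=4 ssLlBb=8 ssLlbb=8 ssllBb=4 ssllbb=4
Ssllbb hits 4/64; gcd=4; 4÷4/64÷4 = 1/16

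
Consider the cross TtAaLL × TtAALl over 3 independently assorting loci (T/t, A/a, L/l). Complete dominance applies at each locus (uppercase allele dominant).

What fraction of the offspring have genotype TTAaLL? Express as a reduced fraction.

P(TTAaLL) = 1/16

TtAaLL gametes: TAL×2, TaL×2, tAL×2, taL×2
TtAALl gametes: TAL×2, TAl×2, tAL×2, tAl×2
TtAaLL×TtAALl grid (8·8=64): TTAALL=4 TTAALl=4 TTAaLL=4 TTAaLl=4 TtAALL=8 TtAALl=8 TtAaLL=8 TtAaLl=8 ttAALL=4 ttAALl=4 ttAaLL=4 ttAaLl=4
TTAaLL hits 4/64; gcd=4; 4÷4/64÷4 = 1/16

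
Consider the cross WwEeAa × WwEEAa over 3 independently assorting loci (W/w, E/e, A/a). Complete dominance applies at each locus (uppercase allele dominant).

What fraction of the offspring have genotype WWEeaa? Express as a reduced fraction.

WwEeAa gametes: WEA×1, WEa×1, WeA×1, Wea×1, wEA×1, wEa×1, weA×1, wea×1
WwEEAa gametes: WEA×2, WEa×2, wEA×2, wEa×2
WwEeAa×WwEEAa grid (8·8=64): WWEEAA=2 WWEEAa=4 WWEEaa=2 WWEeAA=2 WWEeAa=4 WWEeaa=2 WwEEAA=4 WwEEAa=8 WwEEaa=4 WwEeAA=4 WwEeAa=8 WwEeaa=4 wwEEAA=2 wwEEAa=4 wwEEaa=2 wwEeAA=2 wwEeAa=4 wwEeaa=2
WWEeaa hits 2/64; gcd=2; 2÷2/64÷2 = 1/32

P(WWEeaa) = 1/32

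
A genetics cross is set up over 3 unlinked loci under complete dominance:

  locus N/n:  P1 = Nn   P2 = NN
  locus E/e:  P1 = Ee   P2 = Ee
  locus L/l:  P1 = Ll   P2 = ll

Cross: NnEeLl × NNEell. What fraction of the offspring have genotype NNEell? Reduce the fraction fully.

NnEeLl gametes: NEL×1, NEl×1, NeL×1, Nel×1, nEL×1, nEl×1, neL×1, nel×1
NNEell gametes: NEl×4, Nel×4
NnEeLl×NNEell grid (8·8=64): NNEELl=4 NNEEll=4 NNEeLl=8 NNEell=8 NNeeLl=4 NNeell=4 NnEELl=4 NnEEll=4 NnEeLl=8 NnEell=8 NneeLl=4 Nneell=4
NNEell hits 8/64; gcd=8; 8÷8/64÷8 = 1/8

P(NNEell) = 1/8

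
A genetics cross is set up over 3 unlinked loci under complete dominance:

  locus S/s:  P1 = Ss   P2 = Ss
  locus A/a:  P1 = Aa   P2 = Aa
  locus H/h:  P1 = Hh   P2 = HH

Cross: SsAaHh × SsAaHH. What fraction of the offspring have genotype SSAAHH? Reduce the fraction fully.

SsAaHh gametes: SAH×1, SAh×1, SaH×1, Sah×1, sAH×1, sAh×1, saH×1, sah×1
SsAaHH gametes: SAH×2, SaH×2, sAH×2, saH×2
SsAaHh×SsAaHH grid (8·8=64): SSAAHH=2 SSAAHh=2 SSAaHH=4 SSAaHh=4 SSaaHH=2 SSaaHh=2 SsAAHH=4 SsAAHh=4 SsAaHH=8 SsAaHh=8 SsaaHH=4 SsaaHh=4 ssAAHH=2 ssAAHh=2 ssAaHH=4 ssAaHh=4 ssaaHH=2 ssaaHh=2
SSAAHH hits 2/64; gcd=2; 2÷2/64÷2 = 1/32

P(SSAAHH) = 1/32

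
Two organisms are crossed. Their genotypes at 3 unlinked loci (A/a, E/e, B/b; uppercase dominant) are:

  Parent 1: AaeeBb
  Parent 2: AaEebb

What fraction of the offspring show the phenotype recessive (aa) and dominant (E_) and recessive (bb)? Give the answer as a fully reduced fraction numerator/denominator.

P(aa E_ bb) = 1/16

AaeeBb gametes: AeB×2, Aeb×2, aeB×2, aeb×2
AaEebb gametes: AEb×2, Aeb×2, aEb×2, aeb×2
AaeeBb×AaEebb grid (8·8=64): AAEeBb=4 AAEebb=4 AAeeBb=4 AAeebb=4 AaEeBb=8 AaEebb=8 AaeeBb=8 Aaeebb=8 aaEeBb=4 aaEebb=4 aaeeBb=4 aaeebb=4
aa E_ bb hits 4/64; gcd=4; 4÷4/64÷4 = 1/16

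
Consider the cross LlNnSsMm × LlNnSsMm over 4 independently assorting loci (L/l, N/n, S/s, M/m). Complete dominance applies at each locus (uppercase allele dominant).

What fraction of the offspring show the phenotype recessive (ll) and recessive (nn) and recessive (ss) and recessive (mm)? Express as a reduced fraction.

P(ll nn ss mm) = 1/256

LlNnSsMm gametes: LNSM×1, LNSm×1, LNsM×1, LNsm×1, LnSM×1, LnSm×1, LnsM×1, Lnsm×1, lNSM×1, lNSm×1, lNsM×1, lNsm×1, lnSM×1, lnSm×1, lnsM×1, lnsm×1
LlNnSsMm gametes: LNSM×1, LNSm×1, LNsM×1, LNsm×1, LnSM×1, LnSm×1, LnsM×1, Lnsm×1, lNSM×1, lNSm×1, lNsM×1, lNsm×1, lnSM×1, lnSm×1, lnsM×1, lnsm×1
LlNnSsMm×LlNnSsMm grid (16·16=256): LLNNSSMM=1 LLNNSSMm=2 LLNNSSmm=1 LLNNSsMM=2 LLNNSsMm=4 LLNNSsmm=2 LLNNssMM=1 LLNNssMm=2 LLNNssmm=1 LLNnSSMM=2 LLNnSSMm=4 LLNnSSmm=2 LLNnSsMM=4 LLNnSsMm=8 LLNnSsmm=4 LLNnssMM=2 LLNnssMm=4 LLNnssmm=2 LLnnSSMM=1 LLnnSSMm=2 LLnnSSmm=1 LLnnSsMM=2 LLnnSsMm=4 LLnnSsmm=2 LLnnssMM=1 LLnnssMm=2 LLnnssmm=1 LlNNSSMM=2 LlNNSSMm=4 LlNNSSmm=2 LlNNSsMM=4 LlNNSsMm=8 LlNNSsmm=4 LlNNssMM=2 LlNNssMm=4 LlNNssmm=2 LlNnSSMM=4 LlNnSSMm=8 LlNnSSmm=4 LlNnSsMM=8 LlNnSsMm=16 LlNnSsmm=8 LlNnssMM=4 LlNnssMm=8 LlNnssmm=4 LlnnSSMM=2 LlnnSSMm=4 LlnnSSmm=2 LlnnSsMM=4 LlnnSsMm=8 LlnnSsmm=4 LlnnssMM=2 LlnnssMm=4 Llnnssmm=2 llNNSSMM=1 llNNSSMm=2 llNNSSmm=1 llNNSsMM=2 llNNSsMm=4 llNNSsmm=2 llNNssMM=1 llNNssMm=2 llNNssmm=1 llNnSSMM=2 llNnSSMm=4 llNnSSmm=2 llNnSsMM=4 llNnSsMm=8 llNnSsmm=4 llNnssMM=2 llNnssMm=4 llNnssmm=2 llnnSSMM=1 llnnSSMm=2 llnnSSmm=1 llnnSsMM=2 llnnSsMm=4 llnnSsmm=2 llnnssMM=1 llnnssMm=2 llnnssmm=1
ll nn ss mm hits 1/256; gcd=1; 1÷1/256÷1 = 1/256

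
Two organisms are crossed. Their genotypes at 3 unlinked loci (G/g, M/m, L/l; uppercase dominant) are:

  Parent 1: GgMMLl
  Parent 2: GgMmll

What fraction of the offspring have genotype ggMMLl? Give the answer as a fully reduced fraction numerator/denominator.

P(ggMMLl) = 1/16

GgMMLl gametes: GML×2, GMl×2, gML×2, gMl×2
GgMmll gametes: GMl×2, Gml×2, gMl×2, gml×2
GgMMLl×GgMmll grid (8·8=64): GGMMLl=4 GGMMll=4 GGMmLl=4 GGMmll=4 GgMMLl=8 GgMMll=8 GgMmLl=8 GgMmll=8 ggMMLl=4 ggMMll=4 ggMmLl=4 ggMmll=4
ggMMLl hits 4/64; gcd=4; 4÷4/64÷4 = 1/16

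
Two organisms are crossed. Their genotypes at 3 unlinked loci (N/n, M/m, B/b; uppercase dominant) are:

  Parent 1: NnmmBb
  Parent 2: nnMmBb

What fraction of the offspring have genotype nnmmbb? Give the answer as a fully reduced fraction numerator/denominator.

NnmmBb gametes: NmB×2, Nmb×2, nmB×2, nmb×2
nnMmBb gametes: nMB×2, nMb×2, nmB×2, nmb×2
NnmmBb×nnMmBb grid (8·8=64): NnMmBB=4 NnMmBb=8 NnMmbb=4 NnmmBB=4 NnmmBb=8 Nnmmbb=4 nnMmBB=4 nnMmBb=8 nnMmbb=4 nnmmBB=4 nnmmBb=8 nnmmbb=4
nnmmbb hits 4/64; gcd=4; 4÷4/64÷4 = 1/16

P(nnmmbb) = 1/16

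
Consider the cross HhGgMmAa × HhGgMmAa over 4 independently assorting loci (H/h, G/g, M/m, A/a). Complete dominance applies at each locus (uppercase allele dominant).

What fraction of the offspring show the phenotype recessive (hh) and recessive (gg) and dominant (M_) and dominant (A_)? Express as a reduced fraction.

P(hh gg M_ A_) = 9/256

HhGgMmAa gametes: HGMA×1, HGMa×1, HGmA×1, HGma×1, HgMA×1, HgMa×1, HgmA×1, Hgma×1, hGMA×1, hGMa×1, hGmA×1, hGma×1, hgMA×1, hgMa×1, hgmA×1, hgma×1
HhGgMmAa gametes: HGMA×1, HGMa×1, HGmA×1, HGma×1, HgMA×1, HgMa×1, HgmA×1, Hgma×1, hGMA×1, hGMa×1, hGmA×1, hGma×1, hgMA×1, hgMa×1, hgmA×1, hgma×1
HhGgMmAa×HhGgMmAa grid (16·16=256): HHGGMMAA=1 HHGGMMAa=2 HHGGMMaa=1 HHGGMmAA=2 HHGGMmAa=4 HHGGMmaa=2 HHGGmmAA=1 HHGGmmAa=2 HHGGmmaa=1 HHGgMMAA=2 HHGgMMAa=4 HHGgMMaa=2 HHGgMmAA=4 HHGgMmAa=8 HHGgMmaa=4 HHGgmmAA=2 HHGgmmAa=4 HHGgmmaa=2 HHggMMAA=1 HHggMMAa=2 HHggMMaa=1 HHggMmAA=2 HHggMmAa=4 HHggMmaa=2 HHggmmAA=1 HHggmmAa=2 HHggmmaa=1 HhGGMMAA=2 HhGGMMAa=4 HhGGMMaa=2 HhGGMmAA=4 HhGGMmAa=8 HhGGMmaa=4 HhGGmmAA=2 HhGGmmAa=4 HhGGmmaa=2 HhGgMMAA=4 HhGgMMAa=8 HhGgMMaa=4 HhGgMmAA=8 HhGgMmAa=16 HhGgMmaa=8 HhGgmmAA=4 HhGgmmAa=8 HhGgmmaa=4 HhggMMAA=2 HhggMMAa=4 HhggMMaa=2 HhggMmAA=4 HhggMmAa=8 HhggMmaa=4 HhggmmAA=2 HhggmmAa=4 Hhggmmaa=2 hhGGMMAA=1 hhGGMMAa=2 hhGGMMaa=1 hhGGMmAA=2 hhGGMmAa=4 hhGGMmaa=2 hhGGmmAA=1 hhGGmmAa=2 hhGGmmaa=1 hhGgMMAA=2 hhGgMMAa=4 hhGgMMaa=2 hhGgMmAA=4 hhGgMmAa=8 hhGgMmaa=4 hhGgmmAA=2 hhGgmmAa=4 hhGgmmaa=2 hhggMMAA=1 hhggMMAa=2 hhggMMaa=1 hhggMmAA=2 hhggMmAa=4 hhggMmaa=2 hhggmmAA=1 hhggmmAa=2 hhggmmaa=1
hh gg M_ A_ hits 9/256; gcd=1; 9÷1/256÷1 = 9/256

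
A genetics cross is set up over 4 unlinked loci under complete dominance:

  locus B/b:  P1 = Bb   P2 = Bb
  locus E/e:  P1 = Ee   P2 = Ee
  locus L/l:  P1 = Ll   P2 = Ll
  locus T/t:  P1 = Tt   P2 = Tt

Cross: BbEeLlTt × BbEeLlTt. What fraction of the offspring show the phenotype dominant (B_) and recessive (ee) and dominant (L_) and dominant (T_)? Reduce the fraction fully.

BbEeLlTt gametes: BELT×1, BELt×1, BElT×1, BElt×1, BeLT×1, BeLt×1, BelT×1, Belt×1, bELT×1, bELt×1, bElT×1, bElt×1, beLT×1, beLt×1, belT×1, belt×1
BbEeLlTt gametes: BELT×1, BELt×1, BElT×1, BElt×1, BeLT×1, BeLt×1, BelT×1, Belt×1, bELT×1, bELt×1, bElT×1, bElt×1, beLT×1, beLt×1, belT×1, belt×1
BbEeLlTt×BbEeLlTt grid (16·16=256): BBEELLTT=1 BBEELLTt=2 BBEELLtt=1 BBEELlTT=2 BBEELlTt=4 BBEELltt=2 BBEEllTT=1 BBEEllTt=2 BBEElltt=1 BBEeLLTT=2 BBEeLLTt=4 BBEeLLtt=2 BBEeLlTT=4 BBEeLlTt=8 BBEeLltt=4 BBEellTT=2 BBEellTt=4 BBEelltt=2 BBeeLLTT=1 BBeeLLTt=2 BBeeLLtt=1 BBeeLlTT=2 BBeeLlTt=4 BBeeLltt=2 BBeellTT=1 BBeellTt=2 BBeelltt=1 BbEELLTT=2 BbEELLTt=4 BbEELLtt=2 BbEELlTT=4 BbEELlTt=8 BbEELltt=4 BbEEllTT=2 BbEEllTt=4 BbEElltt=2 BbEeLLTT=4 BbEeLLTt=8 BbEeLLtt=4 BbEeLlTT=8 BbEeLlTt=16 BbEeLltt=8 BbEellTT=4 BbEellTt=8 BbEelltt=4 BbeeLLTT=2 BbeeLLTt=4 BbeeLLtt=2 BbeeLlTT=4 BbeeLlTt=8 BbeeLltt=4 BbeellTT=2 BbeellTt=4 Bbeelltt=2 bbEELLTT=1 bbEELLTt=2 bbEELLtt=1 bbEELlTT=2 bbEELlTt=4 bbEELltt=2 bbEEllTT=1 bbEEllTt=2 bbEElltt=1 bbEeLLTT=2 bbEeLLTt=4 bbEeLLtt=2 bbEeLlTT=4 bbEeLlTt=8 bbEeLltt=4 bbEellTT=2 bbEellTt=4 bbEelltt=2 bbeeLLTT=1 bbeeLLTt=2 bbeeLLtt=1 bbeeLlTT=2 bbeeLlTt=4 bbeeLltt=2 bbeellTT=1 bbeellTt=2 bbeelltt=1
B_ ee L_ T_ hits 27/256; gcd=1; 27÷1/256÷1 = 27/256

P(B_ ee L_ T_) = 27/256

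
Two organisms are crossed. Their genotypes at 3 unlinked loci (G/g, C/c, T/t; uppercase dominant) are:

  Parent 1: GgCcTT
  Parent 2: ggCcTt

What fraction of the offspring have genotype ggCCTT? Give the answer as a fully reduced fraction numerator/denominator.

P(ggCCTT) = 1/16

GgCcTT gametes: GCT×2, GcT×2, gCT×2, gcT×2
ggCcTt gametes: gCT×2, gCt×2, gcT×2, gct×2
GgCcTT×ggCcTt grid (8·8=64): GgCCTT=4 GgCCTt=4 GgCcTT=8 GgCcTt=8 GgccTT=4 GgccTt=4 ggCCTT=4 ggCCTt=4 ggCcTT=8 ggCcTt=8 ggccTT=4 ggccTt=4
ggCCTT hits 4/64; gcd=4; 4÷4/64÷4 = 1/16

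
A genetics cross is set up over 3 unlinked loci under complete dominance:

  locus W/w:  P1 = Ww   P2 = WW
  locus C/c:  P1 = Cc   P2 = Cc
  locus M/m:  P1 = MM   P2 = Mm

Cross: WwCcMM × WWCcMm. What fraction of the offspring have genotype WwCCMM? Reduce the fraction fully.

P(WwCCMM) = 1/16

WwCcMM gametes: WCM×2, WcM×2, wCM×2, wcM×2
WWCcMm gametes: WCM×2, WCm×2, WcM×2, Wcm×2
WwCcMM×WWCcMm grid (8·8=64): WWCCMM=4 WWCCMm=4 WWCcMM=8 WWCcMm=8 WWccMM=4 WWccMm=4 WwCCMM=4 WwCCMm=4 WwCcMM=8 WwCcMm=8 WwccMM=4 WwccMm=4
WwCCMM hits 4/64; gcd=4; 4÷4/64÷4 = 1/16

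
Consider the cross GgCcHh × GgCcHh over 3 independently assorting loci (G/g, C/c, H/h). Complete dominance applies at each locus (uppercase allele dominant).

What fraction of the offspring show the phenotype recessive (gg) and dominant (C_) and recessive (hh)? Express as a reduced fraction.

GgCcHh gametes: GCH×1, GCh×1, GcH×1, Gch×1, gCH×1, gCh×1, gcH×1, gch×1
GgCcHh gametes: GCH×1, GCh×1, GcH×1, Gch×1, gCH×1, gCh×1, gcH×1, gch×1
GgCcHh×GgCcHh grid (8·8=64): GGCCHH=1 GGCCHh=2 GGCChh=1 GGCcHH=2 GGCcHh=4 GGCchh=2 GGccHH=1 GGccHh=2 GGcchh=1 GgCCHH=2 GgCCHh=4 GgCChh=2 GgCcHH=4 GgCcHh=8 GgCchh=4 GgccHH=2 GgccHh=4 Ggcchh=2 ggCCHH=1 ggCCHh=2 ggCChh=1 ggCcHH=2 ggCcHh=4 ggCchh=2 ggccHH=1 ggccHh=2 ggcchh=1
gg C_ hh hits 3/64; gcd=1; 3÷1/64÷1 = 3/64

P(gg C_ hh) = 3/64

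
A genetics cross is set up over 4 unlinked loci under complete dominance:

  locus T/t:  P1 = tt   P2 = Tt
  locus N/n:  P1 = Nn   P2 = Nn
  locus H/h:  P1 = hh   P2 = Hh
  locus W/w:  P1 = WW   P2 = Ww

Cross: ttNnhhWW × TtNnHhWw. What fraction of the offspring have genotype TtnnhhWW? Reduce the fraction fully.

ttNnhhWW gametes: tNhW×8, tnhW×8
TtNnHhWw gametes: TNHW×1, TNHw×1, TNhW×1, TNhw×1, TnHW×1, TnHw×1, TnhW×1, Tnhw×1, tNHW×1, tNHw×1, tNhW×1, tNhw×1, tnHW×1, tnHw×1, tnhW×1, tnhw×1
ttNnhhWW×TtNnHhWw grid (16·16=256): TtNNHhWW=8 TtNNHhWw=8 TtNNhhWW=8 TtNNhhWw=8 TtNnHhWW=16 TtNnHhWw=16 TtNnhhWW=16 TtNnhhWw=16 TtnnHhWW=8 TtnnHhWw=8 TtnnhhWW=8 TtnnhhWw=8 ttNNHhWW=8 ttNNHhWw=8 ttNNhhWW=8 ttNNhhWw=8 ttNnHhWW=16 ttNnHhWw=16 ttNnhhWW=16 ttNnhhWw=16 ttnnHhWW=8 ttnnHhWw=8 ttnnhhWW=8 ttnnhhWw=8
TtnnhhWW hits 8/256; gcd=8; 8÷8/256÷8 = 1/32

P(TtnnhhWW) = 1/32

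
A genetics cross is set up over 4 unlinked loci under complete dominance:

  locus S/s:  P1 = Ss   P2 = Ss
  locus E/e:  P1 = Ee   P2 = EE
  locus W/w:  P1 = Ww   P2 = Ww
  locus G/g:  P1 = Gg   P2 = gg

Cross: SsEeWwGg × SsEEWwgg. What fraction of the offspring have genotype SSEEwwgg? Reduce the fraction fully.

SsEeWwGg gametes: SEWG×1, SEWg×1, SEwG×1, SEwg×1, SeWG×1, SeWg×1, SewG×1, Sewg×1, sEWG×1, sEWg×1, sEwG×1, sEwg×1, seWG×1, seWg×1, sewG×1, sewg×1
SsEEWwgg gametes: SEWg×4, SEwg×4, sEWg×4, sEwg×4
SsEeWwGg×SsEEWwgg grid (16·16=256): SSEEWWGg=4 SSEEWWgg=4 SSEEWwGg=8 SSEEWwgg=8 SSEEwwGg=4 SSEEwwgg=4 SSEeWWGg=4 SSEeWWgg=4 SSEeWwGg=8 SSEeWwgg=8 SSEewwGg=4 SSEewwgg=4 SsEEWWGg=8 SsEEWWgg=8 SsEEWwGg=16 SsEEWwgg=16 SsEEwwGg=8 SsEEwwgg=8 SsEeWWGg=8 SsEeWWgg=8 SsEeWwGg=16 SsEeWwgg=16 SsEewwGg=8 SsEewwgg=8 ssEEWWGg=4 ssEEWWgg=4 ssEEWwGg=8 ssEEWwgg=8 ssEEwwGg=4 ssEEwwgg=4 ssEeWWGg=4 ssEeWWgg=4 ssEeWwGg=8 ssEeWwgg=8 ssEewwGg=4 ssEewwgg=4
SSEEwwgg hits 4/256; gcd=4; 4÷4/256÷4 = 1/64

P(SSEEwwgg) = 1/64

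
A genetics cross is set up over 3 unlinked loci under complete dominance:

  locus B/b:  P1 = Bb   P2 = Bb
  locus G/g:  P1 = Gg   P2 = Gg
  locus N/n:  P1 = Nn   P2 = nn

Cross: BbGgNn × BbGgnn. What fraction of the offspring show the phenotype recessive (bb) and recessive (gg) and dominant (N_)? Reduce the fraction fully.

P(bb gg N_) = 1/32

BbGgNn gametes: BGN×1, BGn×1, BgN×1, Bgn×1, bGN×1, bGn×1, bgN×1, bgn×1
BbGgnn gametes: BGn×2, Bgn×2, bGn×2, bgn×2
BbGgNn×BbGgnn grid (8·8=64): BBGGNn=2 BBGGnn=2 BBGgNn=4 BBGgnn=4 BBggNn=2 BBggnn=2 BbGGNn=4 BbGGnn=4 BbGgNn=8 BbGgnn=8 BbggNn=4 Bbggnn=4 bbGGNn=2 bbGGnn=2 bbGgNn=4 bbGgnn=4 bbggNn=2 bbggnn=2
bb gg N_ hits 2/64; gcd=2; 2÷2/64÷2 = 1/32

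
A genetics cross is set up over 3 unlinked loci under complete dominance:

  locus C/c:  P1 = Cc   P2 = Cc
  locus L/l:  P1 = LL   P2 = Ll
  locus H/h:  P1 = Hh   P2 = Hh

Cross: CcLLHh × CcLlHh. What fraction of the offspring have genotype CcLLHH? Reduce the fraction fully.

CcLLHh gametes: CLH×2, CLh×2, cLH×2, cLh×2
CcLlHh gametes: CLH×1, CLh×1, ClH×1, Clh×1, cLH×1, cLh×1, clH×1, clh×1
CcLLHh×CcLlHh grid (8·8=64): CCLLHH=2 CCLLHh=4 CCLLhh=2 CCLlHH=2 CCLlHh=4 CCLlhh=2 CcLLHH=4 CcLLHh=8 CcLLhh=4 CcLlHH=4 CcLlHh=8 CcLlhh=4 ccLLHH=2 ccLLHh=4 ccLLhh=2 ccLlHH=2 ccLlHh=4 ccLlhh=2
CcLLHH hits 4/64; gcd=4; 4÷4/64÷4 = 1/16

P(CcLLHH) = 1/16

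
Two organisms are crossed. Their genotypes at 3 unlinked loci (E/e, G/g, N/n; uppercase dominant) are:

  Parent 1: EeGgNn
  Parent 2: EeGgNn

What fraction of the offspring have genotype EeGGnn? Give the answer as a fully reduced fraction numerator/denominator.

P(EeGGnn) = 1/32

EeGgNn gametes: EGN×1, EGn×1, EgN×1, Egn×1, eGN×1, eGn×1, egN×1, egn×1
EeGgNn gametes: EGN×1, EGn×1, EgN×1, Egn×1, eGN×1, eGn×1, egN×1, egn×1
EeGgNn×EeGgNn grid (8·8=64): EEGGNN=1 EEGGNn=2 EEGGnn=1 EEGgNN=2 EEGgNn=4 EEGgnn=2 EEggNN=1 EEggNn=2 EEggnn=1 EeGGNN=2 EeGGNn=4 EeGGnn=2 EeGgNN=4 EeGgNn=8 EeGgnn=4 EeggNN=2 EeggNn=4 Eeggnn=2 eeGGNN=1 eeGGNn=2 eeGGnn=1 eeGgNN=2 eeGgNn=4 eeGgnn=2 eeggNN=1 eeggNn=2 eeggnn=1
EeGGnn hits 2/64; gcd=2; 2÷2/64÷2 = 1/32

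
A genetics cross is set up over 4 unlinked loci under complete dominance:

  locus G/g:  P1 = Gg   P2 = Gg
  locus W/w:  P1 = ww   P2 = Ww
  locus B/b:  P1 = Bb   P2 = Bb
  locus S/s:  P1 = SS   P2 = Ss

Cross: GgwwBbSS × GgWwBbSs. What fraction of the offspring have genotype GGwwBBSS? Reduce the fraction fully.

GgwwBbSS gametes: GwBS×4, GwbS×4, gwBS×4, gwbS×4
GgWwBbSs gametes: GWBS×1, GWBs×1, GWbS×1, GWbs×1, GwBS×1, GwBs×1, GwbS×1, Gwbs×1, gWBS×1, gWBs×1, gWbS×1, gWbs×1, gwBS×1, gwBs×1, gwbS×1, gwbs×1
GgwwBbSS×GgWwBbSs grid (16·16=256): GGWwBBSS=4 GGWwBBSs=4 GGWwBbSS=8 GGWwBbSs=8 GGWwbbSS=4 GGWwbbSs=4 GGwwBBSS=4 GGwwBBSs=4 GGwwBbSS=8 GGwwBbSs=8 GGwwbbSS=4 GGwwbbSs=4 GgWwBBSS=8 GgWwBBSs=8 GgWwBbSS=16 GgWwBbSs=16 GgWwbbSS=8 GgWwbbSs=8 GgwwBBSS=8 GgwwBBSs=8 GgwwBbSS=16 GgwwBbSs=16 GgwwbbSS=8 GgwwbbSs=8 ggWwBBSS=4 ggWwBBSs=4 ggWwBbSS=8 ggWwBbSs=8 ggWwbbSS=4 ggWwbbSs=4 ggwwBBSS=4 ggwwBBSs=4 ggwwBbSS=8 ggwwBbSs=8 ggwwbbSS=4 ggwwbbSs=4
GGwwBBSS hits 4/256; gcd=4; 4÷4/256÷4 = 1/64

P(GGwwBBSS) = 1/64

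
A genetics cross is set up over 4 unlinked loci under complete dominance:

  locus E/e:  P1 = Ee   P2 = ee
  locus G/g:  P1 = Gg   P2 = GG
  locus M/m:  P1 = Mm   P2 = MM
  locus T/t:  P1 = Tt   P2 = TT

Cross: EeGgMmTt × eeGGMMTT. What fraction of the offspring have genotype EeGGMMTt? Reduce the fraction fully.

P(EeGGMMTt) = 1/16

EeGgMmTt gametes: EGMT×1, EGMt×1, EGmT×1, EGmt×1, EgMT×1, EgMt×1, EgmT×1, Egmt×1, eGMT×1, eGMt×1, eGmT×1, eGmt×1, egMT×1, egMt×1, egmT×1, egmt×1
eeGGMMTT gametes: eGMT×16
EeGgMmTt×eeGGMMTT grid (16·16=256): EeGGMMTT=16 EeGGMMTt=16 EeGGMmTT=16 EeGGMmTt=16 EeGgMMTT=16 EeGgMMTt=16 EeGgMmTT=16 EeGgMmTt=16 eeGGMMTT=16 eeGGMMTt=16 eeGGMmTT=16 eeGGMmTt=16 eeGgMMTT=16 eeGgMMTt=16 eeGgMmTT=16 eeGgMmTt=16
EeGGMMTt hits 16/256; gcd=16; 16÷16/256÷16 = 1/16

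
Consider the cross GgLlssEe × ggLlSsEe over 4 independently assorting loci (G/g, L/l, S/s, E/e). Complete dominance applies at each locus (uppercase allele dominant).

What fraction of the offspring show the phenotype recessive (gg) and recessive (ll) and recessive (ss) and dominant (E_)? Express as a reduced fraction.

P(gg ll ss E_) = 3/64

GgLlssEe gametes: GLsE×2, GLse×2, GlsE×2, Glse×2, gLsE×2, gLse×2, glsE×2, glse×2
ggLlSsEe gametes: gLSE×2, gLSe×2, gLsE×2, gLse×2, glSE×2, glSe×2, glsE×2, glse×2
GgLlssEe×ggLlSsEe grid (16·16=256): GgLLSsEE=4 GgLLSsEe=8 GgLLSsee=4 GgLLssEE=4 GgLLssEe=8 GgLLssee=4 GgLlSsEE=8 GgLlSsEe=16 GgLlSsee=8 GgLlssEE=8 GgLlssEe=16 GgLlssee=8 GgllSsEE=4 GgllSsEe=8 GgllSsee=4 GgllssEE=4 GgllssEe=8 Ggllssee=4 ggLLSsEE=4 ggLLSsEe=8 ggLLSsee=4 ggLLssEE=4 ggLLssEe=8 ggLLssee=4 ggLlSsEE=8 ggLlSsEe=16 ggLlSsee=8 ggLlssEE=8 ggLlssEe=16 ggLlssee=8 ggllSsEE=4 ggllSsEe=8 ggllSsee=4 ggllssEE=4 ggllssEe=8 ggllssee=4
gg ll ss E_ hits 12/256; gcd=4; 12÷4/256÷4 = 3/64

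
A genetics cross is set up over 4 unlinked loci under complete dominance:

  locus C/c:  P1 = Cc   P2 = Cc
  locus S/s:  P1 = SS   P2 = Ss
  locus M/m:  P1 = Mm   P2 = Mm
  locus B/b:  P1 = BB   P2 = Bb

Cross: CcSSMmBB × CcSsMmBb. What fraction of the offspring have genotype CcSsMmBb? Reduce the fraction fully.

P(CcSsMmBb) = 1/16

CcSSMmBB gametes: CSMB×4, CSmB×4, cSMB×4, cSmB×4
CcSsMmBb gametes: CSMB×1, CSMb×1, CSmB×1, CSmb×1, CsMB×1, CsMb×1, CsmB×1, Csmb×1, cSMB×1, cSMb×1, cSmB×1, cSmb×1, csMB×1, csMb×1, csmB×1, csmb×1
CcSSMmBB×CcSsMmBb grid (16·16=256): CCSSMMBB=4 CCSSMMBb=4 CCSSMmBB=8 CCSSMmBb=8 CCSSmmBB=4 CCSSmmBb=4 CCSsMMBB=4 CCSsMMBb=4 CCSsMmBB=8 CCSsMmBb=8 CCSsmmBB=4 CCSsmmBb=4 CcSSMMBB=8 CcSSMMBb=8 CcSSMmBB=16 CcSSMmBb=16 CcSSmmBB=8 CcSSmmBb=8 CcSsMMBB=8 CcSsMMBb=8 CcSsMmBB=16 CcSsMmBb=16 CcSsmmBB=8 CcSsmmBb=8 ccSSMMBB=4 ccSSMMBb=4 ccSSMmBB=8 ccSSMmBb=8 ccSSmmBB=4 ccSSmmBb=4 ccSsMMBB=4 ccSsMMBb=4 ccSsMmBB=8 ccSsMmBb=8 ccSsmmBB=4 ccSsmmBb=4
CcSsMmBb hits 16/256; gcd=16; 16÷16/256÷16 = 1/16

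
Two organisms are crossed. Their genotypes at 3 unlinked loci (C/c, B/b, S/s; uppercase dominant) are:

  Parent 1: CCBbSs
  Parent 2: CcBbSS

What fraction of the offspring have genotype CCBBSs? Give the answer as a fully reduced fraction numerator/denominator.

P(CCBBSs) = 1/16

CCBbSs gametes: CBS×2, CBs×2, CbS×2, Cbs×2
CcBbSS gametes: CBS×2, CbS×2, cBS×2, cbS×2
CCBbSs×CcBbSS grid (8·8=64): CCBBSS=4 CCBBSs=4 CCBbSS=8 CCBbSs=8 CCbbSS=4 CCbbSs=4 CcBBSS=4 CcBBSs=4 CcBbSS=8 CcBbSs=8 CcbbSS=4 CcbbSs=4
CCBBSs hits 4/64; gcd=4; 4÷4/64÷4 = 1/16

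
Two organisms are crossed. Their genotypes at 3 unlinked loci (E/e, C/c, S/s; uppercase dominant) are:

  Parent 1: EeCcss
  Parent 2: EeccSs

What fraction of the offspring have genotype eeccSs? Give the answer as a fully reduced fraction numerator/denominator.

P(eeccSs) = 1/16

EeCcss gametes: ECs×2, Ecs×2, eCs×2, ecs×2
EeccSs gametes: EcS×2, Ecs×2, ecS×2, ecs×2
EeCcss×EeccSs grid (8·8=64): EECcSs=4 EECcss=4 EEccSs=4 EEccss=4 EeCcSs=8 EeCcss=8 EeccSs=8 Eeccss=8 eeCcSs=4 eeCcss=4 eeccSs=4 eeccss=4
eeccSs hits 4/64; gcd=4; 4÷4/64÷4 = 1/16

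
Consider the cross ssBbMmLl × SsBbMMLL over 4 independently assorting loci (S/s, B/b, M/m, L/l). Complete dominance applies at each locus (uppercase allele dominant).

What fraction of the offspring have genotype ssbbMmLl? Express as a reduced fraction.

P(ssbbMmLl) = 1/32

ssBbMmLl gametes: sBML×2, sBMl×2, sBmL×2, sBml×2, sbML×2, sbMl×2, sbmL×2, sbml×2
SsBbMMLL gametes: SBML×4, SbML×4, sBML×4, sbML×4
ssBbMmLl×SsBbMMLL grid (16·16=256): SsBBMMLL=8 SsBBMMLl=8 SsBBMmLL=8 SsBBMmLl=8 SsBbMMLL=16 SsBbMMLl=16 SsBbMmLL=16 SsBbMmLl=16 SsbbMMLL=8 SsbbMMLl=8 SsbbMmLL=8 SsbbMmLl=8 ssBBMMLL=8 ssBBMMLl=8 ssBBMmLL=8 ssBBMmLl=8 ssBbMMLL=16 ssBbMMLl=16 ssBbMmLL=16 ssBbMmLl=16 ssbbMMLL=8 ssbbMMLl=8 ssbbMmLL=8 ssbbMmLl=8
ssbbMmLl hits 8/256; gcd=8; 8÷8/256÷8 = 1/32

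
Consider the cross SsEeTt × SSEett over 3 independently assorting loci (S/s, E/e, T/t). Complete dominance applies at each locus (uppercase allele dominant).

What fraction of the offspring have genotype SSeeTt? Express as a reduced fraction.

SsEeTt gametes: SET×1, SEt×1, SeT×1, Set×1, sET×1, sEt×1, seT×1, set×1
SSEett gametes: SEt×4, Set×4
SsEeTt×SSEett grid (8·8=64): SSEETt=4 SSEEtt=4 SSEeTt=8 SSEett=8 SSeeTt=4 SSeett=4 SsEETt=4 SsEEtt=4 SsEeTt=8 SsEett=8 SseeTt=4 Sseett=4
SSeeTt hits 4/64; gcd=4; 4÷4/64÷4 = 1/16

P(SSeeTt) = 1/16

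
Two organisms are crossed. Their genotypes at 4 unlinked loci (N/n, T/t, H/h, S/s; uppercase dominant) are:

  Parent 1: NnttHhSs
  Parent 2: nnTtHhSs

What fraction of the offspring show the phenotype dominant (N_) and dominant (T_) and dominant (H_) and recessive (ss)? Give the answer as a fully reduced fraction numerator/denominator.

NnttHhSs gametes: NtHS×2, NtHs×2, NthS×2, Nths×2, ntHS×2, ntHs×2, nthS×2, nths×2
nnTtHhSs gametes: nTHS×2, nTHs×2, nThS×2, nThs×2, ntHS×2, ntHs×2, nthS×2, nths×2
NnttHhSs×nnTtHhSs grid (16·16=256): NnTtHHSS=4 NnTtHHSs=8 NnTtHHss=4 NnTtHhSS=8 NnTtHhSs=16 NnTtHhss=8 NnTthhSS=4 NnTthhSs=8 NnTthhss=4 NnttHHSS=4 NnttHHSs=8 NnttHHss=4 NnttHhSS=8 NnttHhSs=16 NnttHhss=8 NntthhSS=4 NntthhSs=8 Nntthhss=4 nnTtHHSS=4 nnTtHHSs=8 nnTtHHss=4 nnTtHhSS=8 nnTtHhSs=16 nnTtHhss=8 nnTthhSS=4 nnTthhSs=8 nnTthhss=4 nnttHHSS=4 nnttHHSs=8 nnttHHss=4 nnttHhSS=8 nnttHhSs=16 nnttHhss=8 nntthhSS=4 nntthhSs=8 nntthhss=4
N_ T_ H_ ss hits 12/256; gcd=4; 12÷4/256÷4 = 3/64

P(N_ T_ H_ ss) = 3/64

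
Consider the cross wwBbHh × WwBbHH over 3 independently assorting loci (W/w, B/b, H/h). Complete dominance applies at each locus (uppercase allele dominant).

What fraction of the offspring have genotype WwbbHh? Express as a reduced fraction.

P(WwbbHh) = 1/16

wwBbHh gametes: wBH×2, wBh×2, wbH×2, wbh×2
WwBbHH gametes: WBH×2, WbH×2, wBH×2, wbH×2
wwBbHh×WwBbHH grid (8·8=64): WwBBHH=4 WwBBHh=4 WwBbHH=8 WwBbHh=8 WwbbHH=4 WwbbHh=4 wwBBHH=4 wwBBHh=4 wwBbHH=8 wwBbHh=8 wwbbHH=4 wwbbHh=4
WwbbHh hits 4/64; gcd=4; 4÷4/64÷4 = 1/16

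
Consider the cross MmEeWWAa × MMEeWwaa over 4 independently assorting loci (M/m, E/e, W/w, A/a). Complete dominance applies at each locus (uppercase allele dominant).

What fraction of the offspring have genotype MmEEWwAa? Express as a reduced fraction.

MmEeWWAa gametes: MEWA×2, MEWa×2, MeWA×2, MeWa×2, mEWA×2, mEWa×2, meWA×2, meWa×2
MMEeWwaa gametes: MEWa×4, MEwa×4, MeWa×4, Mewa×4
MmEeWWAa×MMEeWwaa grid (16·16=256): MMEEWWAa=8 MMEEWWaa=8 MMEEWwAa=8 MMEEWwaa=8 MMEeWWAa=16 MMEeWWaa=16 MMEeWwAa=16 MMEeWwaa=16 MMeeWWAa=8 MMeeWWaa=8 MMeeWwAa=8 MMeeWwaa=8 MmEEWWAa=8 MmEEWWaa=8 MmEEWwAa=8 MmEEWwaa=8 MmEeWWAa=16 MmEeWWaa=16 MmEeWwAa=16 MmEeWwaa=16 MmeeWWAa=8 MmeeWWaa=8 MmeeWwAa=8 MmeeWwaa=8
MmEEWwAa hits 8/256; gcd=8; 8÷8/256÷8 = 1/32

P(MmEEWwAa) = 1/32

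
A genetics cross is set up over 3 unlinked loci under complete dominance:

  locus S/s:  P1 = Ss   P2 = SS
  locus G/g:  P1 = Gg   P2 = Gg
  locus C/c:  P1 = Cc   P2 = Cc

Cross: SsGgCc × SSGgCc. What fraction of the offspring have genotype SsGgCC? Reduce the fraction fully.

P(SsGgCC) = 1/16

SsGgCc gametes: SGC×1, SGc×1, SgC×1, Sgc×1, sGC×1, sGc×1, sgC×1, sgc×1
SSGgCc gametes: SGC×2, SGc×2, SgC×2, Sgc×2
SsGgCc×SSGgCc grid (8·8=64): SSGGCC=2 SSGGCc=4 SSGGcc=2 SSGgCC=4 SSGgCc=8 SSGgcc=4 SSggCC=2 SSggCc=4 SSggcc=2 SsGGCC=2 SsGGCc=4 SsGGcc=2 SsGgCC=4 SsGgCc=8 SsGgcc=4 SsggCC=2 SsggCc=4 Ssggcc=2
SsGgCC hits 4/64; gcd=4; 4÷4/64÷4 = 1/16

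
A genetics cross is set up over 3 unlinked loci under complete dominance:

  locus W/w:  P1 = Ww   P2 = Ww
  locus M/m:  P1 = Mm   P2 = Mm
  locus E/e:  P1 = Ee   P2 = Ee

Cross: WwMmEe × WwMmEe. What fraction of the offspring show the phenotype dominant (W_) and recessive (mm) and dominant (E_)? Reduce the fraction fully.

WwMmEe gametes: WME×1, WMe×1, WmE×1, Wme×1, wME×1, wMe×1, wmE×1, wme×1
WwMmEe gametes: WME×1, WMe×1, WmE×1, Wme×1, wME×1, wMe×1, wmE×1, wme×1
WwMmEe×WwMmEe grid (8·8=64): WWMMEE=1 WWMMEe=2 WWMMee=1 WWMmEE=2 WWMmEe=4 WWMmee=2 WWmmEE=1 WWmmEe=2 WWmmee=1 WwMMEE=2 WwMMEe=4 WwMMee=2 WwMmEE=4 WwMmEe=8 WwMmee=4 WwmmEE=2 WwmmEe=4 Wwmmee=2 wwMMEE=1 wwMMEe=2 wwMMee=1 wwMmEE=2 wwMmEe=4 wwMmee=2 wwmmEE=1 wwmmEe=2 wwmmee=1
W_ mm E_ hits 9/64; gcd=1; 9÷1/64÷1 = 9/64

P(W_ mm E_) = 9/64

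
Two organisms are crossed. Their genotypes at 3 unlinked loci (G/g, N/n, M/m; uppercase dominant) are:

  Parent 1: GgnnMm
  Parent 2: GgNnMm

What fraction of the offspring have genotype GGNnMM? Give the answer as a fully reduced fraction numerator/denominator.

GgnnMm gametes: GnM×2, Gnm×2, gnM×2, gnm×2
GgNnMm gametes: GNM×1, GNm×1, GnM×1, Gnm×1, gNM×1, gNm×1, gnM×1, gnm×1
GgnnMm×GgNnMm grid (8·8=64): GGNnMM=2 GGNnMm=4 GGNnmm=2 GGnnMM=2 GGnnMm=4 GGnnmm=2 GgNnMM=4 GgNnMm=8 GgNnmm=4 GgnnMM=4 GgnnMm=8 Ggnnmm=4 ggNnMM=2 ggNnMm=4 ggNnmm=2 ggnnMM=2 ggnnMm=4 ggnnmm=2
GGNnMM hits 2/64; gcd=2; 2÷2/64÷2 = 1/32

P(GGNnMM) = 1/32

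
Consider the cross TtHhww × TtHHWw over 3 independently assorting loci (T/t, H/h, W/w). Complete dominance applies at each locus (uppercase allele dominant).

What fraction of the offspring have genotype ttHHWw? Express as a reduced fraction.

TtHhww gametes: THw×2, Thw×2, tHw×2, thw×2
TtHHWw gametes: THW×2, THw×2, tHW×2, tHw×2
TtHhww×TtHHWw grid (8·8=64): TTHHWw=4 TTHHww=4 TTHhWw=4 TTHhww=4 TtHHWw=8 TtHHww=8 TtHhWw=8 TtHhww=8 ttHHWw=4 ttHHww=4 ttHhWw=4 ttHhww=4
ttHHWw hits 4/64; gcd=4; 4÷4/64÷4 = 1/16

P(ttHHWw) = 1/16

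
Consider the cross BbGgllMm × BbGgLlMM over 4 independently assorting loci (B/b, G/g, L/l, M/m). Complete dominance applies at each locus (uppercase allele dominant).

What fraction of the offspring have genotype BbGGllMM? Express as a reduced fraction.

BbGgllMm gametes: BGlM×2, BGlm×2, BglM×2, Bglm×2, bGlM×2, bGlm×2, bglM×2, bglm×2
BbGgLlMM gametes: BGLM×2, BGlM×2, BgLM×2, BglM×2, bGLM×2, bGlM×2, bgLM×2, bglM×2
BbGgllMm×BbGgLlMM grid (16·16=256): BBGGLlMM=4 BBGGLlMm=4 BBGGllMM=4 BBGGllMm=4 BBGgLlMM=8 BBGgLlMm=8 BBGgllMM=8 BBGgllMm=8 BBggLlMM=4 BBggLlMm=4 BBggllMM=4 BBggllMm=4 BbGGLlMM=8 BbGGLlMm=8 BbGGllMM=8 BbGGllMm=8 BbGgLlMM=16 BbGgLlMm=16 BbGgllMM=16 BbGgllMm=16 BbggLlMM=8 BbggLlMm=8 BbggllMM=8 BbggllMm=8 bbGGLlMM=4 bbGGLlMm=4 bbGGllMM=4 bbGGllMm=4 bbGgLlMM=8 bbGgLlMm=8 bbGgllMM=8 bbGgllMm=8 bbggLlMM=4 bbggLlMm=4 bbggllMM=4 bbggllMm=4
BbGGllMM hits 8/256; gcd=8; 8÷8/256÷8 = 1/32

P(BbGGllMM) = 1/32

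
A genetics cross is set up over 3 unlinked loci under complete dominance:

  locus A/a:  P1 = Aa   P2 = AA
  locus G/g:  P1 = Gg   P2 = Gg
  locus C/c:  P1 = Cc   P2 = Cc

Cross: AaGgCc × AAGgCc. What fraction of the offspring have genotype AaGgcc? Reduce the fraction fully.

AaGgCc gametes: AGC×1, AGc×1, AgC×1, Agc×1, aGC×1, aGc×1, agC×1, agc×1
AAGgCc gametes: AGC×2, AGc×2, AgC×2, Agc×2
AaGgCc×AAGgCc grid (8·8=64): AAGGCC=2 AAGGCc=4 AAGGcc=2 AAGgCC=4 AAGgCc=8 AAGgcc=4 AAggCC=2 AAggCc=4 AAggcc=2 AaGGCC=2 AaGGCc=4 AaGGcc=2 AaGgCC=4 AaGgCc=8 AaGgcc=4 AaggCC=2 AaggCc=4 Aaggcc=2
AaGgcc hits 4/64; gcd=4; 4÷4/64÷4 = 1/16

P(AaGgcc) = 1/16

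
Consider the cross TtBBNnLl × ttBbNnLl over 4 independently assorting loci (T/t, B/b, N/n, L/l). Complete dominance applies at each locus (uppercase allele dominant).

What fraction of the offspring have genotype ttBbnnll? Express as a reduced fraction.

P(ttBbnnll) = 1/64

TtBBNnLl gametes: TBNL×2, TBNl×2, TBnL×2, TBnl×2, tBNL×2, tBNl×2, tBnL×2, tBnl×2
ttBbNnLl gametes: tBNL×2, tBNl×2, tBnL×2, tBnl×2, tbNL×2, tbNl×2, tbnL×2, tbnl×2
TtBBNnLl×ttBbNnLl grid (16·16=256): TtBBNNLL=4 TtBBNNLl=8 TtBBNNll=4 TtBBNnLL=8 TtBBNnLl=16 TtBBNnll=8 TtBBnnLL=4 TtBBnnLl=8 TtBBnnll=4 TtBbNNLL=4 TtBbNNLl=8 TtBbNNll=4 TtBbNnLL=8 TtBbNnLl=16 TtBbNnll=8 TtBbnnLL=4 TtBbnnLl=8 TtBbnnll=4 ttBBNNLL=4 ttBBNNLl=8 ttBBNNll=4 ttBBNnLL=8 ttBBNnLl=16 ttBBNnll=8 ttBBnnLL=4 ttBBnnLl=8 ttBBnnll=4 ttBbNNLL=4 ttBbNNLl=8 ttBbNNll=4 ttBbNnLL=8 ttBbNnLl=16 ttBbNnll=8 ttBbnnLL=4 ttBbnnLl=8 ttBbnnll=4
ttBbnnll hits 4/256; gcd=4; 4÷4/256÷4 = 1/64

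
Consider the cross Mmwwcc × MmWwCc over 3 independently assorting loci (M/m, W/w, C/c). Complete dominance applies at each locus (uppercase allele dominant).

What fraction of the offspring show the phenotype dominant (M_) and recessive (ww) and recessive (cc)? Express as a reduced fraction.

Mmwwcc gametes: Mwc×4, mwc×4
MmWwCc gametes: MWC×1, MWc×1, MwC×1, Mwc×1, mWC×1, mWc×1, mwC×1, mwc×1
Mmwwcc×MmWwCc grid (8·8=64): MMWwCc=4 MMWwcc=4 MMwwCc=4 MMwwcc=4 MmWwCc=8 MmWwcc=8 MmwwCc=8 Mmwwcc=8 mmWwCc=4 mmWwcc=4 mmwwCc=4 mmwwcc=4
M_ ww cc hits 12/64; gcd=4; 12÷4/64÷4 = 3/16

P(M_ ww cc) = 3/16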